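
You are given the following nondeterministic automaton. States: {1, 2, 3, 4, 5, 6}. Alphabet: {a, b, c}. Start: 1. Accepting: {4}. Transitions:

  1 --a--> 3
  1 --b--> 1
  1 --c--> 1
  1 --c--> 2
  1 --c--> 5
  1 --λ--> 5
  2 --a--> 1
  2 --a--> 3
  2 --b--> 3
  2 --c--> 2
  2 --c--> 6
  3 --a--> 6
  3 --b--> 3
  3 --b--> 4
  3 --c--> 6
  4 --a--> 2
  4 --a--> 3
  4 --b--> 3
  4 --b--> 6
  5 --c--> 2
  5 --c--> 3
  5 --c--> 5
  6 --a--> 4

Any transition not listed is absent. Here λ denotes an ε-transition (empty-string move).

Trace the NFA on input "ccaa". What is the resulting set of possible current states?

Start: ε-closure({1}) = {1, 5}.
Read 'c': 1→{1, 2, 5}, 5→{2, 3, 5}; now {1, 2, 3, 5}.
Read 'c': 1→{1, 2, 5}, 2→{2, 6}, 3→{6}, 5→{2, 3, 5}; now {1, 2, 3, 5, 6}.
Read 'a': 1→{3}, 2→{1, 3}, 3→{6}, 5→∅, 6→{4}; union {1, 3, 4, 6}; ε-closure = {1, 3, 4, 5, 6}.
Read 'a': 1→{3}, 3→{6}, 4→{2, 3}, 5→∅, 6→{4}; now {2, 3, 4, 6}.

{2, 3, 4, 6}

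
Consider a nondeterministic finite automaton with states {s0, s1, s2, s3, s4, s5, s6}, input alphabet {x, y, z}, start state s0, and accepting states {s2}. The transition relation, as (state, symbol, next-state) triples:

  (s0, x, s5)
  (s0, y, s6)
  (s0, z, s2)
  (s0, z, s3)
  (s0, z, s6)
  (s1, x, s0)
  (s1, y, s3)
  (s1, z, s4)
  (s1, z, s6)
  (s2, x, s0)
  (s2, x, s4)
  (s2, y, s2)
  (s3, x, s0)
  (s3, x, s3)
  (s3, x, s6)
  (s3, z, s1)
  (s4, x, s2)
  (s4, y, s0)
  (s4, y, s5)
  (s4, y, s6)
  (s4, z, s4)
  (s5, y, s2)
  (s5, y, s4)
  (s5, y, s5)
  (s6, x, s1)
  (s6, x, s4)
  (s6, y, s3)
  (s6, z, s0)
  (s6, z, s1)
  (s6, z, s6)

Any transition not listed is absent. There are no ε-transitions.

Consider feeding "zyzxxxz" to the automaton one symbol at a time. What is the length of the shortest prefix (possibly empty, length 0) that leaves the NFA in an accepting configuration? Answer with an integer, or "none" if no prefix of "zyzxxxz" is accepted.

Start in {s0}.
Read 'z': s0→{s2, s3, s6}; now {s2, s3, s6}.
None of the earlier sets intersect F, but {s2, s3, s6} does.

1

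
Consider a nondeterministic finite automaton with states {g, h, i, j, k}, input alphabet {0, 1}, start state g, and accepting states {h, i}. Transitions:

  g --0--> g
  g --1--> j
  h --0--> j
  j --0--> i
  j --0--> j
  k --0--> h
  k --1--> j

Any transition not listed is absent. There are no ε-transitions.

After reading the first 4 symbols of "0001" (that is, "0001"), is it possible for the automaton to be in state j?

Yes

Start in {g}.
Read '0': {g} → {g}.
Read '0': {g} → {g}.
Read '0': {g} → {g}.
Read '1': {g} → {j}.
State j is in {j}.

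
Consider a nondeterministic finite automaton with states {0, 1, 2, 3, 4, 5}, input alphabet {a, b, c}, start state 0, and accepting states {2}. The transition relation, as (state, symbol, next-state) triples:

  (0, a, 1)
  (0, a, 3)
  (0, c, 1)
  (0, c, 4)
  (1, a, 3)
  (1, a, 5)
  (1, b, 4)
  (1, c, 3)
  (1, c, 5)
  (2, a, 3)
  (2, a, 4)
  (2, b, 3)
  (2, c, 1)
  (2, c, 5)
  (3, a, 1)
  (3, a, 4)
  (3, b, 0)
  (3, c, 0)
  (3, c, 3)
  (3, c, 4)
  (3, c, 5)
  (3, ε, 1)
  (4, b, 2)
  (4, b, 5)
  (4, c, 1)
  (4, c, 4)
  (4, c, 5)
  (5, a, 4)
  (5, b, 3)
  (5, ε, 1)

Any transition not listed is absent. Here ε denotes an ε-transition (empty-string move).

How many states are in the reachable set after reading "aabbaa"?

Start in {0}.
Read 'a': {0} → {1, 3}.
Read 'a': {1, 3} → {1, 3, 4, 5}.
Read 'b': {1, 3, 4, 5} → {0, 1, 2, 3, 4, 5}.
Read 'b': {0, 1, 2, 3, 4, 5} → {0, 1, 2, 3, 4, 5}.
Read 'a': {0, 1, 2, 3, 4, 5} → {1, 3, 4, 5}.
Read 'a': {1, 3, 4, 5} → {1, 3, 4, 5}.
That set has 4 states.

4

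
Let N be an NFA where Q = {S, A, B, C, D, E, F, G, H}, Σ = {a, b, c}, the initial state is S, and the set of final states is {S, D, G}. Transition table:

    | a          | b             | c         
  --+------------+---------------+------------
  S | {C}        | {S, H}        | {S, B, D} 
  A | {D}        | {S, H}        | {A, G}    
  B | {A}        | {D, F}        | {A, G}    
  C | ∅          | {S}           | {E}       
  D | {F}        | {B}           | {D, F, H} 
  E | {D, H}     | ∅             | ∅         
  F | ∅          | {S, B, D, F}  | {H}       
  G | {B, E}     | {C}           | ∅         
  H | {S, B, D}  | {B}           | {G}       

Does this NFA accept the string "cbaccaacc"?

Yes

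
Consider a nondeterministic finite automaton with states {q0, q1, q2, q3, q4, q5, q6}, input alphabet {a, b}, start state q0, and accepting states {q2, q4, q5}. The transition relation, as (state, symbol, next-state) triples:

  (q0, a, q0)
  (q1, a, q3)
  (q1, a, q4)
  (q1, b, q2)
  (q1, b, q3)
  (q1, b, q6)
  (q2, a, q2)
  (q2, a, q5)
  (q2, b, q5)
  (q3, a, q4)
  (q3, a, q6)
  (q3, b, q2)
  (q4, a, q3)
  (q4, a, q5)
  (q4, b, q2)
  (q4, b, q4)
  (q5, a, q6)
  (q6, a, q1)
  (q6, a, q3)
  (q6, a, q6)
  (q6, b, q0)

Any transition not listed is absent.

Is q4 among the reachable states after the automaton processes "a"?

Start in {q0}.
Read 'a': q0→{q0}; now {q0}.
State q4 is not in {q0}.

No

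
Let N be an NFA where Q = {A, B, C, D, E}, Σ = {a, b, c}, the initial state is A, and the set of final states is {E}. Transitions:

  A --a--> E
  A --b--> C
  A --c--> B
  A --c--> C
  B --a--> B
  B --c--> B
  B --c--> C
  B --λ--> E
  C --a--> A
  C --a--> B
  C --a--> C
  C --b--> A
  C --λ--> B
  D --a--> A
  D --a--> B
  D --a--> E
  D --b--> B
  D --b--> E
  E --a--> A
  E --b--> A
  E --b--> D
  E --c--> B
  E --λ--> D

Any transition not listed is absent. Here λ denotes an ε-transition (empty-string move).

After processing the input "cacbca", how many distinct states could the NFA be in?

Start in {A}.
Read 'c': A→{B, C}; union {B, C}; ε-closure = {B, C, D, E}.
Read 'a': B→{B}, C→{A, B, C}, D→{A, B, E}, E→{A}; union {A, B, C, E}; ε-closure = {A, B, C, D, E}.
Read 'c': A→{B, C}, B→{B, C}, C→∅, D→∅, E→{B}; union {B, C}; ε-closure = {B, C, D, E}.
Read 'b': B→∅, C→{A}, D→{B, E}, E→{A, D}; now {A, B, D, E}.
Read 'c': A→{B, C}, B→{B, C}, D→∅, E→{B}; union {B, C}; ε-closure = {B, C, D, E}.
Read 'a': B→{B}, C→{A, B, C}, D→{A, B, E}, E→{A}; union {A, B, C, E}; ε-closure = {A, B, C, D, E}.
That set has 5 states.

5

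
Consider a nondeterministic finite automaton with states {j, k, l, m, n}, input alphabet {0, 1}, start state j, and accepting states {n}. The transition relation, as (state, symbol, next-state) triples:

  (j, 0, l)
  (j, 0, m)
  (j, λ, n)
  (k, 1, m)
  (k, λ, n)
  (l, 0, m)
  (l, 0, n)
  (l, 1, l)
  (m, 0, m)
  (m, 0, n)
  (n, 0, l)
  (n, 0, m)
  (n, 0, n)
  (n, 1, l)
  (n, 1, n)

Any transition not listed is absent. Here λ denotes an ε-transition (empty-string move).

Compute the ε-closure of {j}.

Begin with {j}.
ε-move j → n; add n.

{j, n}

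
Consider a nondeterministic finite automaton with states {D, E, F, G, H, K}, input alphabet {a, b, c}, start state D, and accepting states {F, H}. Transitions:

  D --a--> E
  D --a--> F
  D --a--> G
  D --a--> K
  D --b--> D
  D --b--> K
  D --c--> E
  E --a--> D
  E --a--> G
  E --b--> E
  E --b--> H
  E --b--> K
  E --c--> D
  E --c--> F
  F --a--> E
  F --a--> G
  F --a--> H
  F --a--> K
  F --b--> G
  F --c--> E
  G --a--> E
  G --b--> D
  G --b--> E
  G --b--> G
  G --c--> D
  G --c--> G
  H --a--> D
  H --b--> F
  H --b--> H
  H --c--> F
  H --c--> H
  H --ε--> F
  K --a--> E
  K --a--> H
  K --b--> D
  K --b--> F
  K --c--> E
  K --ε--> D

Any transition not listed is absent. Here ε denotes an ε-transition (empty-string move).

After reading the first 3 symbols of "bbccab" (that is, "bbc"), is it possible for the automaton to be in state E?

Start in {D}.
Read 'b': D→{D, K}; now {D, K}.
Read 'b': D→{D, K}, K→{D, F}; now {D, F, K}.
Read 'c': D→{E}, F→{E}, K→{E}; now {E}.
State E is in {E}.

Yes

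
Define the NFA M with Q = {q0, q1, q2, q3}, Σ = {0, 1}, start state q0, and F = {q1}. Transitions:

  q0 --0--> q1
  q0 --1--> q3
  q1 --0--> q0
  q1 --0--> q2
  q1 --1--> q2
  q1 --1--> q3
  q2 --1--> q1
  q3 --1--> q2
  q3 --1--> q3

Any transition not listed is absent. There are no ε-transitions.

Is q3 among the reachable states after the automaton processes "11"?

Yes

Start in {q0}.
Read '1': q0→{q3}; now {q3}.
Read '1': q3→{q2, q3}; now {q2, q3}.
State q3 is in {q2, q3}.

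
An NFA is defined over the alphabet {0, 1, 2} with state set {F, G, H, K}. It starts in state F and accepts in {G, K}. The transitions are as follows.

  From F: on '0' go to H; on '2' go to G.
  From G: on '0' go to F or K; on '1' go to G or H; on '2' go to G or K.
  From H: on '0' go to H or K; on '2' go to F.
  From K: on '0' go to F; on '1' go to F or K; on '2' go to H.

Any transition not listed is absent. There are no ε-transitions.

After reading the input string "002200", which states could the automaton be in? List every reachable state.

{F, H, K}

Start in {F}.
Read '0': {F} → {H}.
Read '0': {H} → {H, K}.
Read '2': {H, K} → {F, H}.
Read '2': {F, H} → {F, G}.
Read '0': {F, G} → {F, H, K}.
Read '0': {F, H, K} → {F, H, K}.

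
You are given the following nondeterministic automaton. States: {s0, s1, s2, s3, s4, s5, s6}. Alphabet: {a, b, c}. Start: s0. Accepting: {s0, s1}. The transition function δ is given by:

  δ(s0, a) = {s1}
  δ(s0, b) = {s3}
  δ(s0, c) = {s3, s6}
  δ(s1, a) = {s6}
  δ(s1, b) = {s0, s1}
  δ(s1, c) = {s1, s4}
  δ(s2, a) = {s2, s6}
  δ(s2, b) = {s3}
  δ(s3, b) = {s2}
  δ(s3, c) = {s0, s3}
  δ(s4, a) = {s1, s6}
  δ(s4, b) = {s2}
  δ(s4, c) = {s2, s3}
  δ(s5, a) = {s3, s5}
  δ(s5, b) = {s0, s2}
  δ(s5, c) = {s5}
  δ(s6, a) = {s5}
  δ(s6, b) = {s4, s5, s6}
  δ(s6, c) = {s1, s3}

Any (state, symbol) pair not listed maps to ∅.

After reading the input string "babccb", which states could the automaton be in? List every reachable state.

∅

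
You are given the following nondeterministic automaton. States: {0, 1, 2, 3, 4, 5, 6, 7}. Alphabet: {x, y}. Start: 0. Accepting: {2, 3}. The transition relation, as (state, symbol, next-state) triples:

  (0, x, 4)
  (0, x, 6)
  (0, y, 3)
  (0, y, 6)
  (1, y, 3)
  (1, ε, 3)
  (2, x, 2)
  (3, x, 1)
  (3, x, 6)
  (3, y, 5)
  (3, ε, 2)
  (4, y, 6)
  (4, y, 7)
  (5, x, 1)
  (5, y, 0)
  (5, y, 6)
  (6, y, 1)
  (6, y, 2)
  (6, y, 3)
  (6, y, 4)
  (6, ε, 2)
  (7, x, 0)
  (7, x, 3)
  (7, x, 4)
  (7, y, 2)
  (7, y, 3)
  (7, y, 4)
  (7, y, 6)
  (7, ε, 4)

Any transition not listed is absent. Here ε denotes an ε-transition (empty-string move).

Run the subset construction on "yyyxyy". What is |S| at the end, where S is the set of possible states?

Start in {0}.
Read 'y': 0→{3, 6}; union {3, 6}; ε-closure = {2, 3, 6}.
Read 'y': 2→∅, 3→{5}, 6→{1, 2, 3, 4}; now {1, 2, 3, 4, 5}.
Read 'y': 1→{3}, 2→∅, 3→{5}, 4→{6, 7}, 5→{0, 6}; union {0, 3, 5, 6, 7}; ε-closure = {0, 2, 3, 4, 5, 6, 7}.
Read 'x': 0→{4, 6}, 2→{2}, 3→{1, 6}, 4→∅, 5→{1}, 6→∅, 7→{0, 3, 4}; now {0, 1, 2, 3, 4, 6}.
Read 'y': 0→{3, 6}, 1→{3}, 2→∅, 3→{5}, 4→{6, 7}, 6→{1, 2, 3, 4}; now {1, 2, 3, 4, 5, 6, 7}.
Read 'y': 1→{3}, 2→∅, 3→{5}, 4→{6, 7}, 5→{0, 6}, 6→{1, 2, 3, 4}, 7→{2, 3, 4, 6}; now {0, 1, 2, 3, 4, 5, 6, 7}.
That set has 8 states.

8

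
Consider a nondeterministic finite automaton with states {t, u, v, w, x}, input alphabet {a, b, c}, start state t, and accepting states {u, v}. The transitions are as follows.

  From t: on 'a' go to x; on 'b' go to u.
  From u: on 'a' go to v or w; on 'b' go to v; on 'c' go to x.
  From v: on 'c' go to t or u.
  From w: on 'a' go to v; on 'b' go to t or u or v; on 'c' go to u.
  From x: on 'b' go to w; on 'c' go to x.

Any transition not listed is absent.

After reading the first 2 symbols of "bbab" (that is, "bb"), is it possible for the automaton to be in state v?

Yes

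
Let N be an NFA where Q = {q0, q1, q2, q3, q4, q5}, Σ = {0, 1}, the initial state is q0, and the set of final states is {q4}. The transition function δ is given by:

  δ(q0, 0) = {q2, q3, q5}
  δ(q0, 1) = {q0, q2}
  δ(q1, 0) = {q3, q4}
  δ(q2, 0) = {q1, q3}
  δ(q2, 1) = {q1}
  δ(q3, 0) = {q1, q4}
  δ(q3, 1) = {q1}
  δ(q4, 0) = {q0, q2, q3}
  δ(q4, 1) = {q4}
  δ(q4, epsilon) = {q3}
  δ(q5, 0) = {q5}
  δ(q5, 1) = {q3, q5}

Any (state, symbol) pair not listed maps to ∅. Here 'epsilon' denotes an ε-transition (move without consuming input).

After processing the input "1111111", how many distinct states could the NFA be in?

Start in {q0}.
Read '1': q0→{q0, q2}; now {q0, q2}.
Read '1': q0→{q0, q2}, q2→{q1}; now {q0, q1, q2}.
Read '1': q0→{q0, q2}, q1→∅, q2→{q1}; now {q0, q1, q2}.
Read '1': q0→{q0, q2}, q1→∅, q2→{q1}; now {q0, q1, q2}.
Read '1': q0→{q0, q2}, q1→∅, q2→{q1}; now {q0, q1, q2}.
Read '1': q0→{q0, q2}, q1→∅, q2→{q1}; now {q0, q1, q2}.
Read '1': q0→{q0, q2}, q1→∅, q2→{q1}; now {q0, q1, q2}.
That set has 3 states.

3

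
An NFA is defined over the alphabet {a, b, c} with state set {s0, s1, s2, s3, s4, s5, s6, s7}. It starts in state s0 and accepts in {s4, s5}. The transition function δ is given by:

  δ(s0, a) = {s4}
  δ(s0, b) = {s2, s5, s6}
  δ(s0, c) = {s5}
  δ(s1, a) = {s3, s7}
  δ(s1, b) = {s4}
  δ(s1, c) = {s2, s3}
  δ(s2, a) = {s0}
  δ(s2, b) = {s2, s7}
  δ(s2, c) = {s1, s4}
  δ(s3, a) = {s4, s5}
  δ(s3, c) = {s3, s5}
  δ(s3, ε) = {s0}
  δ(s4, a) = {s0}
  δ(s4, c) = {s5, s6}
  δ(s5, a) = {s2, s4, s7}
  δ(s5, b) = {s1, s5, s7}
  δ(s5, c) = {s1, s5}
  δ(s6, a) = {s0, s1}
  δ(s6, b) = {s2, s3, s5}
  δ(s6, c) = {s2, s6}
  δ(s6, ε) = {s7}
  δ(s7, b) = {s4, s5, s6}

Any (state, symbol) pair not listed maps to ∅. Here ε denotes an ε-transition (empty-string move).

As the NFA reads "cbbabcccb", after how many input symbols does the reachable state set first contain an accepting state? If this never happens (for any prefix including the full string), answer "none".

1

Start in {s0}.
Read 'c': s0→{s5}; now {s5}.
None of the earlier sets intersect F, but {s5} does.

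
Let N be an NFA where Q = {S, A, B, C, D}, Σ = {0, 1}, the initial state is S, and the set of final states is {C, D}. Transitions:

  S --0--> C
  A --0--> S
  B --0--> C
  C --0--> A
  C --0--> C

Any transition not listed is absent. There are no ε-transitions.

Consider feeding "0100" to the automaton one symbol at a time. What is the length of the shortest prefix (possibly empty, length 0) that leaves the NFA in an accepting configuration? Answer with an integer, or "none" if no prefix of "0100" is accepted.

Start in {S}.
Read '0': {S} → {C}.
None of the earlier sets intersect F, but {C} does.

1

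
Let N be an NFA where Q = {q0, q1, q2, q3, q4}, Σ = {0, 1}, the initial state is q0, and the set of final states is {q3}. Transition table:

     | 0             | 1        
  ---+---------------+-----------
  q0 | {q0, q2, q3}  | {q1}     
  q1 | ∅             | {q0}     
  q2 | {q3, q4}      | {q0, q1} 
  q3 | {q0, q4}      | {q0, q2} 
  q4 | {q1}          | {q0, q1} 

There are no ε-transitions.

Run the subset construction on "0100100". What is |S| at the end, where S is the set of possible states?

Start in {q0}.
Read '0': q0→{q0, q2, q3}; now {q0, q2, q3}.
Read '1': q0→{q1}, q2→{q0, q1}, q3→{q0, q2}; now {q0, q1, q2}.
Read '0': q0→{q0, q2, q3}, q1→∅, q2→{q3, q4}; now {q0, q2, q3, q4}.
Read '0': q0→{q0, q2, q3}, q2→{q3, q4}, q3→{q0, q4}, q4→{q1}; now {q0, q1, q2, q3, q4}.
Read '1': q0→{q1}, q1→{q0}, q2→{q0, q1}, q3→{q0, q2}, q4→{q0, q1}; now {q0, q1, q2}.
Read '0': q0→{q0, q2, q3}, q1→∅, q2→{q3, q4}; now {q0, q2, q3, q4}.
Read '0': q0→{q0, q2, q3}, q2→{q3, q4}, q3→{q0, q4}, q4→{q1}; now {q0, q1, q2, q3, q4}.
That set has 5 states.

5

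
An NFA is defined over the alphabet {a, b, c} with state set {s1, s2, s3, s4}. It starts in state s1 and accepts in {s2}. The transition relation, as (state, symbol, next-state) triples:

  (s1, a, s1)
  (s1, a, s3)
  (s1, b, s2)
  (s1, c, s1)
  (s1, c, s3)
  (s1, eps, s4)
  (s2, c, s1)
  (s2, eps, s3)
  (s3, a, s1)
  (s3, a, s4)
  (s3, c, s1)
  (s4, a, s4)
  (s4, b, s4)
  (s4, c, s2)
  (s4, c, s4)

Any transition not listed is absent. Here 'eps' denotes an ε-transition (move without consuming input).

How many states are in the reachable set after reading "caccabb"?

1

Start: ε-closure({s1}) = {s1, s4}.
Read 'c': s1→{s1, s3}, s4→{s2, s4}; now {s1, s2, s3, s4}.
Read 'a': s1→{s1, s3}, s2→∅, s3→{s1, s4}, s4→{s4}; now {s1, s3, s4}.
Read 'c': s1→{s1, s3}, s3→{s1}, s4→{s2, s4}; now {s1, s2, s3, s4}.
Read 'c': s1→{s1, s3}, s2→{s1}, s3→{s1}, s4→{s2, s4}; now {s1, s2, s3, s4}.
Read 'a': s1→{s1, s3}, s2→∅, s3→{s1, s4}, s4→{s4}; now {s1, s3, s4}.
Read 'b': s1→{s2}, s3→∅, s4→{s4}; union {s2, s4}; ε-closure = {s2, s3, s4}.
Read 'b': s2→∅, s3→∅, s4→{s4}; now {s4}.
That set has 1 state.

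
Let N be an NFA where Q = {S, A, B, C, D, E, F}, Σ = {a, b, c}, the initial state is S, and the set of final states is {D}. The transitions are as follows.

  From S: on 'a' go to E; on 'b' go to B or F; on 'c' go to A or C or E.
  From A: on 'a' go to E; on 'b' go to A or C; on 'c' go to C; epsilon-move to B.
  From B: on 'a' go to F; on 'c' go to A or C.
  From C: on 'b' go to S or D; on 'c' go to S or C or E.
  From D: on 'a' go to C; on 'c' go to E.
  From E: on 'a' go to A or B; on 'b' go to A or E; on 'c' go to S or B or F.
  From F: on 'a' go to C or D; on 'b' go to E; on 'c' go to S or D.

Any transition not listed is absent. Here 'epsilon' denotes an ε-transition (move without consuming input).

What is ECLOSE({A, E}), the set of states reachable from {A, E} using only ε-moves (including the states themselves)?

{A, B, E}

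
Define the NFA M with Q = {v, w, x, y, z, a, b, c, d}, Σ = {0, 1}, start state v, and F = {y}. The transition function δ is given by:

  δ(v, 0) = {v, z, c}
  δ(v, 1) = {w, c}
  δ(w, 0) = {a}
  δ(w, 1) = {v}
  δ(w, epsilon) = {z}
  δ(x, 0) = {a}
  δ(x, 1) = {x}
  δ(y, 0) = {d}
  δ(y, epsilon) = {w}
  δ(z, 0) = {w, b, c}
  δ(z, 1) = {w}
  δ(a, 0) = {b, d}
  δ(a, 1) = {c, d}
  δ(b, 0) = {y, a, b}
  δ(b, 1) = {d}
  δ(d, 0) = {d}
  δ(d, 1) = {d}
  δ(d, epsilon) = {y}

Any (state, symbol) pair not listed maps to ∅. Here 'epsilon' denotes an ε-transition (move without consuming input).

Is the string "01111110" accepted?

No

Start in {v}.
Read '0': v→{v, z, c}; now {v, z, c}.
Read '1': v→{w, c}, z→{w}, c→∅; union {w, c}; ε-closure = {w, z, c}.
Read '1': w→{v}, z→{w}, c→∅; union {v, w}; ε-closure = {v, w, z}.
Read '1': v→{w, c}, w→{v}, z→{w}; union {v, w, c}; ε-closure = {v, w, z, c}.
Read '1': v→{w, c}, w→{v}, z→{w}, c→∅; union {v, w, c}; ε-closure = {v, w, z, c}.
Read '1': v→{w, c}, w→{v}, z→{w}, c→∅; union {v, w, c}; ε-closure = {v, w, z, c}.
Read '1': v→{w, c}, w→{v}, z→{w}, c→∅; union {v, w, c}; ε-closure = {v, w, z, c}.
Read '0': v→{v, z, c}, w→{a}, z→{w, b, c}, c→∅; now {v, w, z, a, b, c}.
The final set {v, w, z, a, b, c} contains no accepting state.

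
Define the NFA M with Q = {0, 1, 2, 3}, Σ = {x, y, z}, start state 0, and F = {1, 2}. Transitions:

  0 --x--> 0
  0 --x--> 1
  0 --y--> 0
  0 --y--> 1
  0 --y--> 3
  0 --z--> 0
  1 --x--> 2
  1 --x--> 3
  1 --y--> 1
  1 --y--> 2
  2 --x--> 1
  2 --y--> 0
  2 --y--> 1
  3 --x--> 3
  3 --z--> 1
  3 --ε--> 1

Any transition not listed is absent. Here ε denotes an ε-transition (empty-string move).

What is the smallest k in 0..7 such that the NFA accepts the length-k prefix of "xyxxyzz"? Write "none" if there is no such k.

1

Start in {0}.
Read 'x': 0→{0, 1}; now {0, 1}.
None of the earlier sets intersect F, but {0, 1} does.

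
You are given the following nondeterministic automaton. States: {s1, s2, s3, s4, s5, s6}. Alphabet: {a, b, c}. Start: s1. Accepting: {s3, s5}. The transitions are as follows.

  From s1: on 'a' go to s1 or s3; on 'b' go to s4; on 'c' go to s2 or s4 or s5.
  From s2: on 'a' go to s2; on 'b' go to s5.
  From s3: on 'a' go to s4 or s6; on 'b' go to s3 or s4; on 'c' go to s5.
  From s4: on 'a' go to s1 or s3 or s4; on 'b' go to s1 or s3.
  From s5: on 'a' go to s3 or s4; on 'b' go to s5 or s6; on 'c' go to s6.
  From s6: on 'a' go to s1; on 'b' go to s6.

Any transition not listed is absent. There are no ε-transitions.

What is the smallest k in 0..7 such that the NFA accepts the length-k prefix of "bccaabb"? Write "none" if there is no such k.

none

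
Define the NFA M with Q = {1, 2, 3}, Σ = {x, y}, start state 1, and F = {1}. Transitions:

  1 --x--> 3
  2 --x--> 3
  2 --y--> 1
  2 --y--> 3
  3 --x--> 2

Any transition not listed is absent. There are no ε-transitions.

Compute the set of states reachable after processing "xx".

Start in {1}.
Read 'x': 1→{3}; now {3}.
Read 'x': 3→{2}; now {2}.

{2}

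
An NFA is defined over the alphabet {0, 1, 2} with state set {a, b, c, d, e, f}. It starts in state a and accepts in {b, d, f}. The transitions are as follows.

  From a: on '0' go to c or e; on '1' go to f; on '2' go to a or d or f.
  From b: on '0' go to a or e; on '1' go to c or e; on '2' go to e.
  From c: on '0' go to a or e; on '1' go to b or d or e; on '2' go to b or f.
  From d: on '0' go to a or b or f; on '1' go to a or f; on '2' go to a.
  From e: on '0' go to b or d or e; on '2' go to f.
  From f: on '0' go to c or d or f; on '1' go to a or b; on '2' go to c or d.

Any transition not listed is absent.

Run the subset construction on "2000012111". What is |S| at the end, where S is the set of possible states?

6

Start in {a}.
Read '2': a→{a, d, f}; now {a, d, f}.
Read '0': a→{c, e}, d→{a, b, f}, f→{c, d, f}; now {a, b, c, d, e, f}.
Read '0': a→{c, e}, b→{a, e}, c→{a, e}, d→{a, b, f}, e→{b, d, e}, f→{c, d, f}; now {a, b, c, d, e, f}.
Read '0': a→{c, e}, b→{a, e}, c→{a, e}, d→{a, b, f}, e→{b, d, e}, f→{c, d, f}; now {a, b, c, d, e, f}.
Read '0': a→{c, e}, b→{a, e}, c→{a, e}, d→{a, b, f}, e→{b, d, e}, f→{c, d, f}; now {a, b, c, d, e, f}.
Read '1': a→{f}, b→{c, e}, c→{b, d, e}, d→{a, f}, e→∅, f→{a, b}; now {a, b, c, d, e, f}.
Read '2': a→{a, d, f}, b→{e}, c→{b, f}, d→{a}, e→{f}, f→{c, d}; now {a, b, c, d, e, f}.
Read '1': a→{f}, b→{c, e}, c→{b, d, e}, d→{a, f}, e→∅, f→{a, b}; now {a, b, c, d, e, f}.
Read '1': a→{f}, b→{c, e}, c→{b, d, e}, d→{a, f}, e→∅, f→{a, b}; now {a, b, c, d, e, f}.
Read '1': a→{f}, b→{c, e}, c→{b, d, e}, d→{a, f}, e→∅, f→{a, b}; now {a, b, c, d, e, f}.
That set has 6 states.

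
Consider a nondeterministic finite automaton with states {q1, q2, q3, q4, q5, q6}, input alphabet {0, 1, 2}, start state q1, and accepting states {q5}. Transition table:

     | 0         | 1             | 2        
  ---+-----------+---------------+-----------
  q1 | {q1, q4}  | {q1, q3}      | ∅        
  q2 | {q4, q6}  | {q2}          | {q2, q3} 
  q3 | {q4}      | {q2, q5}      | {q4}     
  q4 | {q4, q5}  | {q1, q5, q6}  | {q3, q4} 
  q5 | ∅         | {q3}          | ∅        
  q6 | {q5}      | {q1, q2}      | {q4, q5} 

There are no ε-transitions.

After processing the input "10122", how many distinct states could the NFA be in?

2

Start in {q1}.
Read '1': q1→{q1, q3}; now {q1, q3}.
Read '0': q1→{q1, q4}, q3→{q4}; now {q1, q4}.
Read '1': q1→{q1, q3}, q4→{q1, q5, q6}; now {q1, q3, q5, q6}.
Read '2': q1→∅, q3→{q4}, q5→∅, q6→{q4, q5}; now {q4, q5}.
Read '2': q4→{q3, q4}, q5→∅; now {q3, q4}.
That set has 2 states.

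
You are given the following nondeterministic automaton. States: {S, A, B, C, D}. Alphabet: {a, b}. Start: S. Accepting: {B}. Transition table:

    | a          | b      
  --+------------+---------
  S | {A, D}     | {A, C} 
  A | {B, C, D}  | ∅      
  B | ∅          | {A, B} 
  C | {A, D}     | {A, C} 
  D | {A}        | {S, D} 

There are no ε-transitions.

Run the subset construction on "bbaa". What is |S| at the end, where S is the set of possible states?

4

Start in {S}.
Read 'b': {S} → {A, C}.
Read 'b': {A, C} → {A, C}.
Read 'a': {A, C} → {A, B, C, D}.
Read 'a': {A, B, C, D} → {A, B, C, D}.
That set has 4 states.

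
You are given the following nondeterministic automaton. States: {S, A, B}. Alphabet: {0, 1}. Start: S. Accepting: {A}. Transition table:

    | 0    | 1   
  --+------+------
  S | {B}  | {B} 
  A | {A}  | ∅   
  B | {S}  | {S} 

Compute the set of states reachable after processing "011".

Start in {S}.
Read '0': {S} → {B}.
Read '1': {B} → {S}.
Read '1': {S} → {B}.

{B}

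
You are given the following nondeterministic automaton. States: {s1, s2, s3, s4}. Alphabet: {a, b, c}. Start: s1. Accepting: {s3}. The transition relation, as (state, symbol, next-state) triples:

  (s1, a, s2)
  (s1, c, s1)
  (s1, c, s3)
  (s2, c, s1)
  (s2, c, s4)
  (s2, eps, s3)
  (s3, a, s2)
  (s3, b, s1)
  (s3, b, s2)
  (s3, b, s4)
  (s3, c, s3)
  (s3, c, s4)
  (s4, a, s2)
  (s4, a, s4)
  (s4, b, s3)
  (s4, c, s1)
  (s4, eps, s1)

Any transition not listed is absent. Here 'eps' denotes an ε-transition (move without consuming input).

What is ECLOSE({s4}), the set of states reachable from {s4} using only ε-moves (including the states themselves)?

Begin with {s4}.
ε-move s4 → s1; add s1.

{s1, s4}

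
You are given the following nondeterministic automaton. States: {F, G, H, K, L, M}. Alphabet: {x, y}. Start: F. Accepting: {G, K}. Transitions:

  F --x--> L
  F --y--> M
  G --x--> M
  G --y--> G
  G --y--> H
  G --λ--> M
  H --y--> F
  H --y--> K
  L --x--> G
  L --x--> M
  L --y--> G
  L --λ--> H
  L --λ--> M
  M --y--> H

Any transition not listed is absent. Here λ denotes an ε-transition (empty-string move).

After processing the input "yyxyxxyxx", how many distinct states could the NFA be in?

Start in {F}.
Read 'y': F→{M}; now {M}.
Read 'y': M→{H}; now {H}.
Read 'x': H→∅; now ∅.
The set is empty and remains empty for the remaining 6 symbols.
That set has 0 states.

0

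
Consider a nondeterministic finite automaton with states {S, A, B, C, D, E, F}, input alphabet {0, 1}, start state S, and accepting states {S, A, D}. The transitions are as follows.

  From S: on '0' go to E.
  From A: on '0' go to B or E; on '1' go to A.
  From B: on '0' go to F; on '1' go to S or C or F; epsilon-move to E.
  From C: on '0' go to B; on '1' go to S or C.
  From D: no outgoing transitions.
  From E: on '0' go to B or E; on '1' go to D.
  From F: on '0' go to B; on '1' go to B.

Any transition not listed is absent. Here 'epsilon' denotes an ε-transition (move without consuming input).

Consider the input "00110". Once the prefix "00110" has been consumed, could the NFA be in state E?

Start in {S}.
Read '0': {S} → {E}.
Read '0': {E} → {B, E}.
Read '1': {B, E} → {S, C, D, F}.
Read '1': {S, C, D, F} → {S, B, C, E}.
Read '0': {S, B, C, E} → {B, E, F}.
State E is in {B, E, F}.

Yes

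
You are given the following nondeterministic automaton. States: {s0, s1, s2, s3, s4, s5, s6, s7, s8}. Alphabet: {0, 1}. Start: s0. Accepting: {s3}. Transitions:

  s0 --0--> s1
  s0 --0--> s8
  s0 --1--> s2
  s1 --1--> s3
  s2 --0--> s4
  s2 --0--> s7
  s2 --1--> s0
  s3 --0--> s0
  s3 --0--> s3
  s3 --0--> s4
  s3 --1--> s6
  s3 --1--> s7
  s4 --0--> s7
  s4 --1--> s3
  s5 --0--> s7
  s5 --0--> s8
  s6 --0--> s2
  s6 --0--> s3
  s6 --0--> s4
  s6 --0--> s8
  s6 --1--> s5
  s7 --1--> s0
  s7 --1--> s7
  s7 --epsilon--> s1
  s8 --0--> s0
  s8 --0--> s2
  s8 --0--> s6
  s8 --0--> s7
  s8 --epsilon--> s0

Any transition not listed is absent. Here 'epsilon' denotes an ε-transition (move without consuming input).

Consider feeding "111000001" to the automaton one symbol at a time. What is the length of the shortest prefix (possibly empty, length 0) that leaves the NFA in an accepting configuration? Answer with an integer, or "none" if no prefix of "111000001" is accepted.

none

Start in {s0}.
Read '1': s0→{s2}; now {s2}.
Read '1': s2→{s0}; now {s0}.
Read '1': s0→{s2}; now {s2}.
Read '0': s2→{s4, s7}; union {s4, s7}; ε-closure = {s1, s4, s7}.
Read '0': s1→∅, s4→{s7}, s7→∅; union {s7}; ε-closure = {s1, s7}.
Read '0': s1→∅, s7→∅; now ∅.
The set is empty and remains empty for the remaining 3 symbols.
No reachable set along the way intersects F.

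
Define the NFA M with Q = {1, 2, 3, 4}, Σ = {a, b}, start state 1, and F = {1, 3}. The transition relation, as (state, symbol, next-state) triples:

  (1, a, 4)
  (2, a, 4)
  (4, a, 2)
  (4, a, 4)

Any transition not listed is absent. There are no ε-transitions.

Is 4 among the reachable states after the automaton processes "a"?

Start in {1}.
Read 'a': 1→{4}; now {4}.
State 4 is in {4}.

Yes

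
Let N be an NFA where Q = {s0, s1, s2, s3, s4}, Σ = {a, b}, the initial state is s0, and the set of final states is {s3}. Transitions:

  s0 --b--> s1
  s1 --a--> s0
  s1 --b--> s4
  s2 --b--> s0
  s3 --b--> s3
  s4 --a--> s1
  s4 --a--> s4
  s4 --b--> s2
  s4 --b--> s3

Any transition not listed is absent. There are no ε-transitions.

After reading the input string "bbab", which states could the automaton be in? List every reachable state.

{s2, s3, s4}

Start in {s0}.
Read 'b': s0→{s1}; now {s1}.
Read 'b': s1→{s4}; now {s4}.
Read 'a': s4→{s1, s4}; now {s1, s4}.
Read 'b': s1→{s4}, s4→{s2, s3}; now {s2, s3, s4}.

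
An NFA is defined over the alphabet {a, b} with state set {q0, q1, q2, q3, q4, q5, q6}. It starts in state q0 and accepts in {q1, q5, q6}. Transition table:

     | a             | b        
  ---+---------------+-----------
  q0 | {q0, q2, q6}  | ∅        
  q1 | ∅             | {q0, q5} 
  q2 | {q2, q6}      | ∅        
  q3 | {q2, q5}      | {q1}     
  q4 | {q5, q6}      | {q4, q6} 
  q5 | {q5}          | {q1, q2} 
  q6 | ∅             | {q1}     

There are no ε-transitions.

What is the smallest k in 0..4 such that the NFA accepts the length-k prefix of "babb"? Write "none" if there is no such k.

none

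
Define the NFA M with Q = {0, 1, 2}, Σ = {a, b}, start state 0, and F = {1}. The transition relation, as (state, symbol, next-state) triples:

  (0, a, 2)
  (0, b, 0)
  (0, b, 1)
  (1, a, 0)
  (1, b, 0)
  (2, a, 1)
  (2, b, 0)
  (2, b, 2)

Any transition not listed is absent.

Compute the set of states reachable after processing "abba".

{0, 1, 2}

Start in {0}.
Read 'a': {0} → {2}.
Read 'b': {2} → {0, 2}.
Read 'b': {0, 2} → {0, 1, 2}.
Read 'a': {0, 1, 2} → {0, 1, 2}.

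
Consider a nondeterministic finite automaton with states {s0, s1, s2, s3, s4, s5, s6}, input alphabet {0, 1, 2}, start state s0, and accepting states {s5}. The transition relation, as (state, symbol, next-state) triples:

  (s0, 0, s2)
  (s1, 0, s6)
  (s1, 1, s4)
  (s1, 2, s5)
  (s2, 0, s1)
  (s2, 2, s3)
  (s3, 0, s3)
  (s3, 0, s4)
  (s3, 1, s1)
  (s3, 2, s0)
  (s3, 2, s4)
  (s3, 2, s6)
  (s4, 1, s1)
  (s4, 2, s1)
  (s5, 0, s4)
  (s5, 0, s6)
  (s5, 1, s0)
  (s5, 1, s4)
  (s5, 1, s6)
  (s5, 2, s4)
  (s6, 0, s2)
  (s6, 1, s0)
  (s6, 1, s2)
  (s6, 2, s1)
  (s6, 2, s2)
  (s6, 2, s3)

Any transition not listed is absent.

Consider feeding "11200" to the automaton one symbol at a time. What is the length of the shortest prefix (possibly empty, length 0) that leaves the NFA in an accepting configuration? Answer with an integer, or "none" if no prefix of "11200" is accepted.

Start in {s0}.
Read '1': {s0} → ∅.
The set is empty and remains empty for the remaining 4 symbols.
No reachable set along the way intersects F.

none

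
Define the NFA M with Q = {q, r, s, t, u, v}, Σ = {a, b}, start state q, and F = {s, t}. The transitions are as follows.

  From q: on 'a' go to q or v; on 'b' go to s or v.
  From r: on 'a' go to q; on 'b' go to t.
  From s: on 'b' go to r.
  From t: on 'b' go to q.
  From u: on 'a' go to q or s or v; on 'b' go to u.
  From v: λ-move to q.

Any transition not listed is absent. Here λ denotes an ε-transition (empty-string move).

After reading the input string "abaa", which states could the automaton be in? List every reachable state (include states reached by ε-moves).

{q, v}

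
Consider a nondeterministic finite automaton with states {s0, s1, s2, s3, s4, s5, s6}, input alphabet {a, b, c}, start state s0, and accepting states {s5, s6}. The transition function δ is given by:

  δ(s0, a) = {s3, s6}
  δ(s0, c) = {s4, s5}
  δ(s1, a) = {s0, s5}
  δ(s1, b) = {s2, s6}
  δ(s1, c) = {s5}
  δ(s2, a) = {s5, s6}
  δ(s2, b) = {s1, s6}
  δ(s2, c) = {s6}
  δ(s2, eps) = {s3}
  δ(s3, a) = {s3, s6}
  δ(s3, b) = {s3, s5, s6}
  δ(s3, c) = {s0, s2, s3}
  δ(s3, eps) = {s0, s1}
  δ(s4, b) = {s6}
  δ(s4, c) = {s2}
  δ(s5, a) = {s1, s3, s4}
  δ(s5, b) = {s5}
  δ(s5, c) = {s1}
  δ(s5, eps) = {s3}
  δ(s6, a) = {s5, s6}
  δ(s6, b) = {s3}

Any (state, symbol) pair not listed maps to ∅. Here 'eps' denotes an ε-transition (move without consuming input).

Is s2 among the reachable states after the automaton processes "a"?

No

Start in {s0}.
Read 'a': s0→{s3, s6}; union {s3, s6}; ε-closure = {s0, s1, s3, s6}.
State s2 is not in {s0, s1, s3, s6}.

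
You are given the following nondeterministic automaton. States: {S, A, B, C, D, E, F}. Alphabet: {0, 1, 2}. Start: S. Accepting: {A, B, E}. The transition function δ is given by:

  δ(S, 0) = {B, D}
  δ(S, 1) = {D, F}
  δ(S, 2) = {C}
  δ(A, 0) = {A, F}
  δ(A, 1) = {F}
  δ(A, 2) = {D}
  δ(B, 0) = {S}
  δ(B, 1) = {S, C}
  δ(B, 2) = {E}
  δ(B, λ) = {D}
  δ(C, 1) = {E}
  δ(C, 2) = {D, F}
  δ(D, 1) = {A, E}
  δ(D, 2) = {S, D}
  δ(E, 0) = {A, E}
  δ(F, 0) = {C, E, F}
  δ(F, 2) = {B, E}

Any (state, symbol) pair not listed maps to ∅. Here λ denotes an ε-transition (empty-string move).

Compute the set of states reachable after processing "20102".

∅

Start in {S}.
Read '2': {S} → {C}.
Read '0': {C} → ∅.
The set is empty and remains empty for the remaining 3 symbols.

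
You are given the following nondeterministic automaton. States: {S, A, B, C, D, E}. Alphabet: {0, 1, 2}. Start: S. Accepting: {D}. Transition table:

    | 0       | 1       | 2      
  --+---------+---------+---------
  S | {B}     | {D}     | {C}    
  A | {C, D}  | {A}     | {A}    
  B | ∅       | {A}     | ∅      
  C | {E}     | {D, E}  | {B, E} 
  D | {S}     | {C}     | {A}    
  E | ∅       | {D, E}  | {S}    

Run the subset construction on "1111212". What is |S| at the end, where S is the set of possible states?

Start in {S}.
Read '1': S→{D}; now {D}.
Read '1': D→{C}; now {C}.
Read '1': C→{D, E}; now {D, E}.
Read '1': D→{C}, E→{D, E}; now {C, D, E}.
Read '2': C→{B, E}, D→{A}, E→{S}; now {S, A, B, E}.
Read '1': S→{D}, A→{A}, B→{A}, E→{D, E}; now {A, D, E}.
Read '2': A→{A}, D→{A}, E→{S}; now {S, A}.
That set has 2 states.

2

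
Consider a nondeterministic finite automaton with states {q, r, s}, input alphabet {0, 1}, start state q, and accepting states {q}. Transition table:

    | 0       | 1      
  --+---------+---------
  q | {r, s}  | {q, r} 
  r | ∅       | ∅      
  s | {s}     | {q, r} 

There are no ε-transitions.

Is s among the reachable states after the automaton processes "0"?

Yes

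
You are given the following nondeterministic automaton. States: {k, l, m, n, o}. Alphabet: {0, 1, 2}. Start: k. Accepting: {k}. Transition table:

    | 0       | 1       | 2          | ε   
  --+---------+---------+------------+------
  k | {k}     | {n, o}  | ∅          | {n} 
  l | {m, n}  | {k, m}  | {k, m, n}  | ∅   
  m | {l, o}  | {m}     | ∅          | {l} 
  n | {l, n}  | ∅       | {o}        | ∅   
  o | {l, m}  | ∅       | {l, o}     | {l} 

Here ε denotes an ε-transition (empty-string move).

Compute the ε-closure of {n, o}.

Begin with {n, o}.
ε-move o → l; add l.

{l, n, o}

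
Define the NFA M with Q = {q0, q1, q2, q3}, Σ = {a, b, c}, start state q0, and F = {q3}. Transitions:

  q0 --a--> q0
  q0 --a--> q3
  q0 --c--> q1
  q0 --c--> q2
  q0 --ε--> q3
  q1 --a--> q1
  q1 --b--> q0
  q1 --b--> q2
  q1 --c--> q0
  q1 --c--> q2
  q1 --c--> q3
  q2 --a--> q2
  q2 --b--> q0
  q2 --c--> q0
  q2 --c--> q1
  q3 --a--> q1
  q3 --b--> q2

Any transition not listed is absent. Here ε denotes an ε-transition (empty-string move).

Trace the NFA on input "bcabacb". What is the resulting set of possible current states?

{q0, q2, q3}

Start: ε-closure({q0}) = {q0, q3}.
Read 'b': {q0, q3} → {q2}.
Read 'c': {q2} → {q0, q1, q3}.
Read 'a': {q0, q1, q3} → {q0, q1, q3}.
Read 'b': {q0, q1, q3} → {q0, q2, q3}.
Read 'a': {q0, q2, q3} → {q0, q1, q2, q3}.
Read 'c': {q0, q1, q2, q3} → {q0, q1, q2, q3}.
Read 'b': {q0, q1, q2, q3} → {q0, q2, q3}.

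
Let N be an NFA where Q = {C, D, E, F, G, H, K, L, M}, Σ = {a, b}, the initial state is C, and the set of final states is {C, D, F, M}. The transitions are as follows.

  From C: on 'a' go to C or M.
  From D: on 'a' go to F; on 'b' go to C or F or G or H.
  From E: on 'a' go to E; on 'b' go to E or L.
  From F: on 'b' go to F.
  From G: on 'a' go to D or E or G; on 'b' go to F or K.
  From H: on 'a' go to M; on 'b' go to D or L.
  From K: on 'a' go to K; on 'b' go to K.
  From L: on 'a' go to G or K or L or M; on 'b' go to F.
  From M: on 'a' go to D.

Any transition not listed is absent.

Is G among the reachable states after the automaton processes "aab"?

Yes

Start in {C}.
Read 'a': C→{C, M}; now {C, M}.
Read 'a': C→{C, M}, M→{D}; now {C, D, M}.
Read 'b': C→∅, D→{C, F, G, H}, M→∅; now {C, F, G, H}.
State G is in {C, F, G, H}.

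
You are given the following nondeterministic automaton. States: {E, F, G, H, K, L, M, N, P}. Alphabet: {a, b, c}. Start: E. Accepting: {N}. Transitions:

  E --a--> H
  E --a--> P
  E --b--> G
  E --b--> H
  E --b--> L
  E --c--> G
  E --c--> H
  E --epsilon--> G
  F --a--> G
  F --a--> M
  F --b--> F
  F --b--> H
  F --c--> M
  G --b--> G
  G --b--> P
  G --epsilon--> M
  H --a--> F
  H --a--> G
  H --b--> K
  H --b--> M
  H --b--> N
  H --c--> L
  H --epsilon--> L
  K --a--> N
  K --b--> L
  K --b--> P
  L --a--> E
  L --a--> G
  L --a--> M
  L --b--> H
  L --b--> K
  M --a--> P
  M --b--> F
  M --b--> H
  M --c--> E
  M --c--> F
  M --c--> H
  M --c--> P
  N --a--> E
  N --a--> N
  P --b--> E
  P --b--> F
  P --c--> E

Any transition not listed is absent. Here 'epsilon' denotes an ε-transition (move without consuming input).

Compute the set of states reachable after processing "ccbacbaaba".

{E, F, G, H, L, M, N, P}

Start: ε-closure({E}) = {E, G, M}.
Read 'c': E→{G, H}, G→∅, M→{E, F, H, P}; union {E, F, G, H, P}; ε-closure = {E, F, G, H, L, M, P}.
Read 'c': E→{G, H}, F→{M}, G→∅, H→{L}, L→∅, M→{E, F, H, P}, P→{E}; now {E, F, G, H, L, M, P}.
Read 'b': E→{G, H, L}, F→{F, H}, G→{G, P}, H→{K, M, N}, L→{H, K}, M→{F, H}, P→{E, F}; now {E, F, G, H, K, L, M, N, P}.
Read 'a': E→{H, P}, F→{G, M}, G→∅, H→{F, G}, K→{N}, L→{E, G, M}, M→{P}, N→{E, N}, P→∅; union {E, F, G, H, M, N, P}; ε-closure = {E, F, G, H, L, M, N, P}.
Read 'c': E→{G, H}, F→{M}, G→∅, H→{L}, L→∅, M→{E, F, H, P}, N→∅, P→{E}; now {E, F, G, H, L, M, P}.
Read 'b': E→{G, H, L}, F→{F, H}, G→{G, P}, H→{K, M, N}, L→{H, K}, M→{F, H}, P→{E, F}; now {E, F, G, H, K, L, M, N, P}.
Read 'a': E→{H, P}, F→{G, M}, G→∅, H→{F, G}, K→{N}, L→{E, G, M}, M→{P}, N→{E, N}, P→∅; union {E, F, G, H, M, N, P}; ε-closure = {E, F, G, H, L, M, N, P}.
Read 'a': E→{H, P}, F→{G, M}, G→∅, H→{F, G}, L→{E, G, M}, M→{P}, N→{E, N}, P→∅; union {E, F, G, H, M, N, P}; ε-closure = {E, F, G, H, L, M, N, P}.
Read 'b': E→{G, H, L}, F→{F, H}, G→{G, P}, H→{K, M, N}, L→{H, K}, M→{F, H}, N→∅, P→{E, F}; now {E, F, G, H, K, L, M, N, P}.
Read 'a': E→{H, P}, F→{G, M}, G→∅, H→{F, G}, K→{N}, L→{E, G, M}, M→{P}, N→{E, N}, P→∅; union {E, F, G, H, M, N, P}; ε-closure = {E, F, G, H, L, M, N, P}.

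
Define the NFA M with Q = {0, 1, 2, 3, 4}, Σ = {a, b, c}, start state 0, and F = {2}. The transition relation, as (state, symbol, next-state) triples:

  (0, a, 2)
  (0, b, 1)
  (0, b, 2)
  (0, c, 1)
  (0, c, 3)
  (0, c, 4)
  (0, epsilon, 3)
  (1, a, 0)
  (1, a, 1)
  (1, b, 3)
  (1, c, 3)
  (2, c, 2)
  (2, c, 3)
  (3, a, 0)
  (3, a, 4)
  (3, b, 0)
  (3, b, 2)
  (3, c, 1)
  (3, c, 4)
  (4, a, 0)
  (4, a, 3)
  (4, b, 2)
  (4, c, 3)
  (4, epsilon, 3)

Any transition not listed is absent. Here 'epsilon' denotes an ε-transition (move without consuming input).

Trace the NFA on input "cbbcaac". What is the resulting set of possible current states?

{1, 2, 3, 4}

Start: ε-closure({0}) = {0, 3}.
Read 'c': 0→{1, 3, 4}, 3→{1, 4}; now {1, 3, 4}.
Read 'b': 1→{3}, 3→{0, 2}, 4→{2}; now {0, 2, 3}.
Read 'b': 0→{1, 2}, 2→∅, 3→{0, 2}; union {0, 1, 2}; ε-closure = {0, 1, 2, 3}.
Read 'c': 0→{1, 3, 4}, 1→{3}, 2→{2, 3}, 3→{1, 4}; now {1, 2, 3, 4}.
Read 'a': 1→{0, 1}, 2→∅, 3→{0, 4}, 4→{0, 3}; now {0, 1, 3, 4}.
Read 'a': 0→{2}, 1→{0, 1}, 3→{0, 4}, 4→{0, 3}; now {0, 1, 2, 3, 4}.
Read 'c': 0→{1, 3, 4}, 1→{3}, 2→{2, 3}, 3→{1, 4}, 4→{3}; now {1, 2, 3, 4}.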